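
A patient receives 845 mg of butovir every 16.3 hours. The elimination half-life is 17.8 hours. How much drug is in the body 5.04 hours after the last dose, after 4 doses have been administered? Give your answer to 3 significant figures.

1360 mg

The 4 doses were given 53.94, 37.64, 21.34, 5.04 hours ago.
Total = 845·(1/2)^(53.94/17.8) + 845·(1/2)^(37.64/17.8) + 845·(1/2)^(21.34/17.8) + 845·(1/2)^(5.04/17.8)
      = 103.43 + 195.12 + 368.09 + 694.42 ≈ 1361.1 mg.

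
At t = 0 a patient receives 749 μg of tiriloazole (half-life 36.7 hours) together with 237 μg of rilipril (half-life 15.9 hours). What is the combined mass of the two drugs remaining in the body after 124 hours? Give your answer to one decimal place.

tiriloazole: 749 × (1/2)^(124/36.7) = 749 × (1/2)^3.3787 ≈ 72.008 μg.
rilipril: 237 × (1/2)^(124/15.9) = 237 × (1/2)^7.7987 ≈ 1.0644 μg.
Total = 72.008 + 1.0644 ≈ 73.072 μg.

73.1 μg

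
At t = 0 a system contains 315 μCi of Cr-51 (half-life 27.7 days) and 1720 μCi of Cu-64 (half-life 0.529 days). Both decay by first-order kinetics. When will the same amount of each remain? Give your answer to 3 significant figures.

1.32 days

Set 315·(1/2)^(t/27.7) = 1720·(1/2)^(t/0.529).
Taking log₂: log₂(315/1720) = t·(1/27.7 − 1/0.529).
log₂(0.18314) = -2.449; 1/27.7 − 1/0.529 = -1.8543.
t = -2.449 / -1.8543 ≈ 1.3207 days.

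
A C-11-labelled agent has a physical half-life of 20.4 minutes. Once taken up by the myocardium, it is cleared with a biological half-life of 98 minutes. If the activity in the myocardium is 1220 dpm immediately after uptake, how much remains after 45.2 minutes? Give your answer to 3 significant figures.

191 dpm

1/t_eff = 1/t_phys + 1/t_biol = 1/20.4 + 1/98 = 0.059224 per minute.
t_eff = 20.4 × 98 / (20.4 + 98) ≈ 16.885 minutes.
Remaining = 1220 × (1/2)^(45.2/16.885) = 1220 × (1/2)^2.6769 ≈ 190.78 dpm.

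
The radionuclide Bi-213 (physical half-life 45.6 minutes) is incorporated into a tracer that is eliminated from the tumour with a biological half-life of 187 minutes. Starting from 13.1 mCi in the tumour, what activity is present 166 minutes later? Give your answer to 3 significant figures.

0.568 mCi

1/t_eff = 1/t_phys + 1/t_biol = 1/45.6 + 1/187 = 0.027277 per minute.
t_eff = 45.6 × 187 / (45.6 + 187) ≈ 36.66 minutes.
Remaining = 13.1 × (1/2)^(166/36.66) = 13.1 × (1/2)^4.5281 ≈ 0.5678 mCi.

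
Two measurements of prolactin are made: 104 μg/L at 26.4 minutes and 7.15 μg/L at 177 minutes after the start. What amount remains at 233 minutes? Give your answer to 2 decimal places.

Over Δt = 177 − 26.4 = 150.6 minutes, the level fell by a factor of 104/7.15 ≈ 14.545.
n = log₂(14.545) ≈ 3.8625 half-lives, so t½ = 150.6/3.8625 ≈ 38.99 minutes.
From t = 177 to t = 233: 7.15 × (1/2)^((233−177)/38.99) ≈ 2.6421 μg/L.

2.64 μg/L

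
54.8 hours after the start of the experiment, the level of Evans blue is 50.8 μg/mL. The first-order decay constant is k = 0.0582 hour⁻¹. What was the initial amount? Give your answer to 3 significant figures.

1230 μg/mL

t½ = ln 2 / k = 0.69315 / 0.0582 ≈ 11.91 hours.
Number of half-lives elapsed: n = 54.8/11.91 ≈ 4.6013.
A₀ = A × 2^n = 50.8 × 2^4.6013 = 50.8 × 24.273 ≈ 1233.1 μg/mL.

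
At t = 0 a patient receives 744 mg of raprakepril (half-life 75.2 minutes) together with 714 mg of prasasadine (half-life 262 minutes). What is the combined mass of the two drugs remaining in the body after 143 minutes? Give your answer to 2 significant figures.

690 mg

raprakepril: 744 × (1/2)^(143/75.2) = 744 × (1/2)^1.9016 ≈ 199.13 mg.
prasasadine: 714 × (1/2)^(143/262) = 714 × (1/2)^0.5458 ≈ 489.1 mg.
Total = 199.13 + 489.1 ≈ 688.23 mg.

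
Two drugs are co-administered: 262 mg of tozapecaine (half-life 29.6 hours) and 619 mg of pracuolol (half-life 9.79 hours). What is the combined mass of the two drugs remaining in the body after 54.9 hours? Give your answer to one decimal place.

tozapecaine: 262 × (1/2)^(54.9/29.6) = 262 × (1/2)^1.8547 ≈ 72.439 mg.
pracuolol: 619 × (1/2)^(54.9/9.79) = 619 × (1/2)^5.6078 ≈ 12.694 mg.
Total = 72.439 + 12.694 ≈ 85.133 mg.

85.1 mg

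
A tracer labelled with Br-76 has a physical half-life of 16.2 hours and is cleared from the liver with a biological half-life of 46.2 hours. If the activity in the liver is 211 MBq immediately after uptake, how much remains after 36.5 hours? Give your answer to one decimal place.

1/t_eff = 1/t_phys + 1/t_biol = 1/16.2 + 1/46.2 = 0.083373 per hour.
t_eff = 16.2 × 46.2 / (16.2 + 46.2) ≈ 11.994 hours.
Remaining = 211 × (1/2)^(36.5/11.994) = 211 × (1/2)^3.0431 ≈ 25.598 MBq.

25.6 MBq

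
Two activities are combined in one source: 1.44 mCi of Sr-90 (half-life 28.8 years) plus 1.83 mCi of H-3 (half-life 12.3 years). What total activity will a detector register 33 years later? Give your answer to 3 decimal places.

0.936 mCi

Sr-90: 1.44 × (1/2)^(33/28.8) = 1.44 × (1/2)^1.1458 ≈ 0.65078 mCi.
H-3: 1.83 × (1/2)^(33/12.3) = 1.83 × (1/2)^2.6829 ≈ 0.28498 mCi.
Total = 0.65078 + 0.28498 ≈ 0.93575 mCi.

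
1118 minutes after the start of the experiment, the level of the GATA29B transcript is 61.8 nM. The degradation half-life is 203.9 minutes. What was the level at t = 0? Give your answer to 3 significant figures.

2760 nM

Number of half-lives elapsed: n = 1118/203.9 ≈ 5.4831.
A₀ = A × 2^n = 61.8 × 2^5.4831 = 61.8 × 44.727 ≈ 2764.1 nM.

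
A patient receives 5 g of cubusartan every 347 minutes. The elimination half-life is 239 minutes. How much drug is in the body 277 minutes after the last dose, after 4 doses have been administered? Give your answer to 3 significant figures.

The 4 doses were given 1318, 971, 624, 277 minutes ago.
Total = 5·(1/2)^(1318/239) + 5·(1/2)^(971/239) + 5·(1/2)^(624/239) + 5·(1/2)^(277/239)
      = 0.10937 + 0.2992 + 0.8185 + 2.2391 ≈ 3.4662 g.

3.47 g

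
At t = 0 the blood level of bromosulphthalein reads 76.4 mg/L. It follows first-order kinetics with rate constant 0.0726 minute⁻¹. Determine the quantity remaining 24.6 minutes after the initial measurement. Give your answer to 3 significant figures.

t½ = ln 2 / k = 0.69315 / 0.0726 ≈ 9.5475 minutes.
Number of half-lives: n = 24.6/9.5475 ≈ 2.5766.
Remaining = 76.4 × (1/2)^2.5766 = 76.4 × 0.16764 ≈ 12.807 mg/L.

12.8 mg/L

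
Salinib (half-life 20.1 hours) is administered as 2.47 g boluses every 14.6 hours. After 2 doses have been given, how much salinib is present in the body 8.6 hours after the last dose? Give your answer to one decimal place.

The 2 doses were given 23.2, 8.6 hours ago.
Total = 2.47·(1/2)^(23.2/20.1) + 2.47·(1/2)^(8.6/20.1)
      = 1.1098 + 1.8361 ≈ 2.9459 g.

2.9 g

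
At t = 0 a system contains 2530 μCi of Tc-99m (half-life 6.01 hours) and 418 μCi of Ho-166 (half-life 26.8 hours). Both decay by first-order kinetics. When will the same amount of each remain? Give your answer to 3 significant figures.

Set 2530·(1/2)^(t/6.01) = 418·(1/2)^(t/26.8).
Taking log₂: log₂(2530/418) = t·(1/6.01 − 1/26.8).
log₂(6.0526) = 2.5976; 1/6.01 − 1/26.8 = 0.12908.
t = 2.5976 / 0.12908 ≈ 20.124 hours.

20.1 hours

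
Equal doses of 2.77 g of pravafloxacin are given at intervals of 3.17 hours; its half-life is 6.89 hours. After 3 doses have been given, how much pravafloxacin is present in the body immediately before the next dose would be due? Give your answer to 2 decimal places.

The 3 doses were given 9.51, 6.34, 3.17 hours ago.
Total = 2.77·(1/2)^(9.51/6.89) + 2.77·(1/2)^(6.34/6.89) + 2.77·(1/2)^(3.17/6.89)
      = 1.0641 + 1.4638 + 2.0136 ≈ 4.5415 g.

4.54 g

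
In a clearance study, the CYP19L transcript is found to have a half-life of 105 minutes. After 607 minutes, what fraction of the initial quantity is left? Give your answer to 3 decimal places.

0.018

n = 607/105 ≈ 5.781 half-lives.
Fraction remaining = (1/2)^5.781 ≈ 0.018187.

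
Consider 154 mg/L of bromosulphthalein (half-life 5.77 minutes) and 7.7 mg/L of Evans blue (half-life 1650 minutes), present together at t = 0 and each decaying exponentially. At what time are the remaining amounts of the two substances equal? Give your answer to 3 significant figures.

25.0 minutes

Set 154·(1/2)^(t/5.77) = 7.7·(1/2)^(t/1650).
Taking log₂: log₂(154/7.7) = t·(1/5.77 − 1/1650).
log₂(20) = 4.3219; 1/5.77 − 1/1650 = 0.1727.
t = 4.3219 / 0.1727 ≈ 25.025 minutes.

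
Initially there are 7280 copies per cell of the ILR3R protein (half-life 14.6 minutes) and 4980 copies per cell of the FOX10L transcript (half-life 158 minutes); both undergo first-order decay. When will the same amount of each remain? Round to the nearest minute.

Set 7280·(1/2)^(t/14.6) = 4980·(1/2)^(t/158).
Taking log₂: log₂(7280/4980) = t·(1/14.6 − 1/158).
log₂(1.4618) = 0.54779; 1/14.6 − 1/158 = 0.062164.
t = 0.54779 / 0.062164 ≈ 8.8121 minutes.

9 minutes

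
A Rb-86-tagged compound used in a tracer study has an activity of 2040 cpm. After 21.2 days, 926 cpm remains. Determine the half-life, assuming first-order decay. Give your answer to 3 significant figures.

18.6 days

A/A₀ = 926/2040 ≈ 0.45392.
n = log₂(2.203) ≈ 1.1395 half-lives elapsed in 21.2 days.
t½ = 21.2/1.1395 ≈ 18.605 days.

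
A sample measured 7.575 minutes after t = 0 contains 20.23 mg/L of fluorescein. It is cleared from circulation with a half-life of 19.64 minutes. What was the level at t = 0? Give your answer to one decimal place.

26.4 mg/L

Number of half-lives elapsed: n = 7.575/19.64 ≈ 0.38569.
A₀ = A × 2^n = 20.23 × 2^0.38569 = 20.23 × 1.3065 ≈ 26.43 mg/L.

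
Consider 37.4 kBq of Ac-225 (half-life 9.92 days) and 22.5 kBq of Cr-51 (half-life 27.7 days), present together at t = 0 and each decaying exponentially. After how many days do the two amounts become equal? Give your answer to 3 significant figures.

Set 37.4·(1/2)^(t/9.92) = 22.5·(1/2)^(t/27.7).
Taking log₂: log₂(37.4/22.5) = t·(1/9.92 − 1/27.7).
log₂(1.6622) = 0.73311; 1/9.92 − 1/27.7 = 0.064705.
t = 0.73311 / 0.064705 ≈ 11.33 days.

11.3 days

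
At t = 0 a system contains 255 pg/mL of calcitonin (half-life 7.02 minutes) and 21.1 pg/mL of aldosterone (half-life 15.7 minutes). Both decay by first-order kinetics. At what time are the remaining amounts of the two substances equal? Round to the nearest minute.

Set 255·(1/2)^(t/7.02) = 21.1·(1/2)^(t/15.7).
Taking log₂: log₂(255/21.1) = t·(1/7.02 − 1/15.7).
log₂(12.085) = 3.5952; 1/7.02 − 1/15.7 = 0.078756.
t = 3.5952 / 0.078756 ≈ 45.65 minutes.

46 minutes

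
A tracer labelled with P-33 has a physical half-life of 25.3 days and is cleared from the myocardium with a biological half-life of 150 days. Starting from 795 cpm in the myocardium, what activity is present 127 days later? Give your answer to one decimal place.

13.6 cpm

1/t_eff = 1/t_phys + 1/t_biol = 1/25.3 + 1/150 = 0.046192 per day.
t_eff = 25.3 × 150 / (25.3 + 150) ≈ 21.649 days.
Remaining = 795 × (1/2)^(127/21.649) = 795 × (1/2)^5.8664 ≈ 13.627 cpm.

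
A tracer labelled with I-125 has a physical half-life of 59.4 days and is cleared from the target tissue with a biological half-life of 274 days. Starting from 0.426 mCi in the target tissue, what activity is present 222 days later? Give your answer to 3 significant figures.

1/t_eff = 1/t_phys + 1/t_biol = 1/59.4 + 1/274 = 0.020485 per day.
t_eff = 59.4 × 274 / (59.4 + 274) ≈ 48.817 days.
Remaining = 0.426 × (1/2)^(222/48.817) = 0.426 × (1/2)^4.5476 ≈ 0.018216 mCi.

0.0182 mCi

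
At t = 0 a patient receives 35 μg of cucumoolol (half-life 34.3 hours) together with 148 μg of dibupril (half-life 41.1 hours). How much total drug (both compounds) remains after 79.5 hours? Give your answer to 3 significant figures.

45.7 μg

cucumoolol: 35 × (1/2)^(79.5/34.3) = 35 × (1/2)^2.3178 ≈ 7.0201 μg.
dibupril: 148 × (1/2)^(79.5/41.1) = 148 × (1/2)^1.9343 ≈ 38.724 μg.
Total = 7.0201 + 38.724 ≈ 45.744 μg.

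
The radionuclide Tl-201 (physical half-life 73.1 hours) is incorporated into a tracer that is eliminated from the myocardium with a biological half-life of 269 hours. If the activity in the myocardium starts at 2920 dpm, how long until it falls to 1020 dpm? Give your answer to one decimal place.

87.2 hours

1/t_eff = 1/t_phys + 1/t_biol = 1/73.1 + 1/269 = 0.017397 per hour.
t_eff = 73.1 × 269 / (73.1 + 269) ≈ 57.48 hours.
n = log₂(2920/1020) ≈ 1.5174; t = 1.5174 × 57.48 ≈ 87.22 hours.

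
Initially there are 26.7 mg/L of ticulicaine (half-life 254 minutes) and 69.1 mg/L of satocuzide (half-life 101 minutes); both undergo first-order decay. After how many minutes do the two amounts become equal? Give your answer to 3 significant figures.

230 minutes

Set 26.7·(1/2)^(t/254) = 69.1·(1/2)^(t/101).
Taking log₂: log₂(26.7/69.1) = t·(1/254 − 1/101).
log₂(0.3864) = -1.3718; 1/254 − 1/101 = -0.005964.
t = -1.3718 / -0.005964 ≈ 230.02 minutes.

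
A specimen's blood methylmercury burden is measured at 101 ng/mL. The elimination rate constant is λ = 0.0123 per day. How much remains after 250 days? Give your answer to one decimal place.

4.7 ng/mL

t½ = ln 2 / λ = 0.69315 / 0.0123 ≈ 56.353 days.
Number of half-lives: n = 250/56.353 ≈ 4.4363.
Remaining = 101 × (1/2)^4.4363 = 101 × 0.04619 ≈ 4.6652 ng/mL.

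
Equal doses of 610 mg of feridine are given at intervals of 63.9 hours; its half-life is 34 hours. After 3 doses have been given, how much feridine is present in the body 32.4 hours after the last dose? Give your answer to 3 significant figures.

The 3 doses were given 160.2, 96.3, 32.4 hours ago.
Total = 610·(1/2)^(160.2/34) + 610·(1/2)^(96.3/34) + 610·(1/2)^(32.4/34)
      = 23.278 + 85.646 + 315.11 ≈ 424.04 mg.

424 mg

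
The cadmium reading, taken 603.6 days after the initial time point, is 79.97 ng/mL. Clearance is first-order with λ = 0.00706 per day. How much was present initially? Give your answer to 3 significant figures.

5670 ng/mL

t½ = ln 2 / λ = 0.69315 / 0.00706 ≈ 98.179 days.
Number of half-lives elapsed: n = 603.6/98.179 ≈ 6.1479.
A₀ = A × 2^n = 79.97 × 2^6.1479 = 79.97 × 70.91 ≈ 5670.7 ng/mL.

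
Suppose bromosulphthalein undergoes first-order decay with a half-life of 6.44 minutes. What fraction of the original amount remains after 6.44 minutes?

0.5

n = 6.44/6.44 ≈ 1 half-life.
Fraction remaining = (1/2)^1 ≈ 0.5.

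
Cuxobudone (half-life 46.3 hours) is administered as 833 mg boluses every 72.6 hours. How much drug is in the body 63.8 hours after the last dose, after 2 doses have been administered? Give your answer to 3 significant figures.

429 mg

The 2 doses were given 136.4, 63.8 hours ago.
Total = 833·(1/2)^(136.4/46.3) + 833·(1/2)^(63.8/46.3)
      = 108.1 + 320.5 ≈ 428.6 mg.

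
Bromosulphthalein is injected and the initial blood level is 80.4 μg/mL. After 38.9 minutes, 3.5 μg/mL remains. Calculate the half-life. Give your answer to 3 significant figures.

A/A₀ = 3.5/80.4 ≈ 0.043532.
n = log₂(22.971) ≈ 4.5218 half-lives elapsed in 38.9 minutes.
t½ = 38.9/4.5218 ≈ 8.6028 minutes.

8.60 minutes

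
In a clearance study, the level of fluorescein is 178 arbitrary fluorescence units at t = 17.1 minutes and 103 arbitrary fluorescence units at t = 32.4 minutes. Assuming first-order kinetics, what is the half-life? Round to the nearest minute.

Over Δt = 32.4 − 17.1 = 15.3 minutes, the level fell by a factor of 178/103 ≈ 1.7282.
n = log₂(1.7282) ≈ 0.78923 half-lives, so t½ = 15.3/0.78923 ≈ 19.386 minutes.

19 minutes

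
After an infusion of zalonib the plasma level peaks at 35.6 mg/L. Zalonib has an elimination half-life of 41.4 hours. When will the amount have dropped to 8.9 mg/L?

8.9/35.6 = 1/4, so 2 half-lives have elapsed.
t = 2 × 41.4 = 82.8 hours.

82.8 hours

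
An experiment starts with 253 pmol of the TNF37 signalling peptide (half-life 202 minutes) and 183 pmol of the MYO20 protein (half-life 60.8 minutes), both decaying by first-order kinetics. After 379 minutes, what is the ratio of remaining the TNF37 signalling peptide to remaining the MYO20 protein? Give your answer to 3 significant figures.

TNF37 signalling peptide: 253 × (1/2)^(379/202) = 253 × (1/2)^1.8762 ≈ 68.915 pmol.
MYO20 protein: 183 × (1/2)^(379/60.8) = 183 × (1/2)^6.2336 ≈ 2.432 pmol.
Ratio ≈ 68.915 / 2.432 ≈ 28.337.

28.3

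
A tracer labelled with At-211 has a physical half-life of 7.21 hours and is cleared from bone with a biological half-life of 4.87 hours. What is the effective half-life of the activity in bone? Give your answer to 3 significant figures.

2.91 hours

1/t_eff = 1/t_phys + 1/t_biol = 1/7.21 + 1/4.87 = 0.34404 per hour.
t_eff = 7.21 × 4.87 / (7.21 + 4.87) ≈ 2.9067 hours.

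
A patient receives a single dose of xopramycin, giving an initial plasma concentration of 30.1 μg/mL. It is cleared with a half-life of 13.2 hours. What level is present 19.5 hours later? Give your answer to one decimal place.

10.8 μg/mL

Number of half-lives: n = 19.5/13.2 ≈ 1.4773.
Remaining = 30.1 × (1/2)^1.4773 = 30.1 × 0.35917 ≈ 10.811 μg/mL.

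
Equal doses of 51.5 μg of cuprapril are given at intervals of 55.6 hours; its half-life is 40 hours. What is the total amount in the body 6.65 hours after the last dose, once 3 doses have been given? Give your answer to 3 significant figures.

70.1 μg

The 3 doses were given 117.85, 62.25, 6.65 hours ago.
Total = 51.5·(1/2)^(117.85/40) + 51.5·(1/2)^(62.25/40) + 51.5·(1/2)^(6.65/40)
      = 6.6819 + 17.512 + 45.895 ≈ 70.088 μg.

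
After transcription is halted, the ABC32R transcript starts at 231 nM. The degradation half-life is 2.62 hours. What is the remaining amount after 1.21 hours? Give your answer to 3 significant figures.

168 nM

Number of half-lives: n = 1.21/2.62 ≈ 0.46183.
Remaining = 231 × (1/2)^0.46183 = 231 × 0.72606 ≈ 167.72 nM.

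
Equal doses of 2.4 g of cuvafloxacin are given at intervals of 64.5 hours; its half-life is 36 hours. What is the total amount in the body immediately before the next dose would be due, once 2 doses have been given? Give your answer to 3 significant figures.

0.893 g

The 2 doses were given 129, 64.5 hours ago.
Total = 2.4·(1/2)^(129/36) + 2.4·(1/2)^(64.5/36)
      = 0.20023 + 0.69321 ≈ 0.89344 g.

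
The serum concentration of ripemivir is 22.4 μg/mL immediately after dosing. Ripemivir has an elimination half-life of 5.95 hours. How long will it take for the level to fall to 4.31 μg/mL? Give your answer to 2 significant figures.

Fraction remaining = 4.31/22.4 ≈ 0.19241.
n = log₂(22.4/4.31) = ln(5.1972)/ln 2 ≈ 2.3777 half-lives.
t = n × t½ = 2.3777 × 5.95 ≈ 14.148 hours.

14 hours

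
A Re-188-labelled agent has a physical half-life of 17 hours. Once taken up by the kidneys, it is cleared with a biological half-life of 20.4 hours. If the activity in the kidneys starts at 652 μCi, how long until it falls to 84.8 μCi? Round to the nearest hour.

27 hours

1/t_eff = 1/t_phys + 1/t_biol = 1/17 + 1/20.4 = 0.10784 per hour.
t_eff = 17 × 20.4 / (17 + 20.4) ≈ 9.2727 hours.
n = log₂(652/84.8) ≈ 2.9427; t = 2.9427 × 9.2727 ≈ 27.287 hours.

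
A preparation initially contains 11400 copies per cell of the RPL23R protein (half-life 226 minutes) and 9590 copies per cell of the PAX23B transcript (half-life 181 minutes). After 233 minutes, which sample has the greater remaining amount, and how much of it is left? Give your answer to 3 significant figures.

RPL23R protein, 5580 copies per cell

RPL23R protein: 11400 × (1/2)^1.031 ≈ 5578.9 copies per cell.
PAX23B transcript: 9590 × (1/2)^1.2873 ≈ 3929.2 copies per cell.
RPL23R protein has more remaining, at ≈ 5578.9 copies per cell.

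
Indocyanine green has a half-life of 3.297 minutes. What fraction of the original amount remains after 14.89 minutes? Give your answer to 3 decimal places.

0.044

n = 14.89/3.297 ≈ 4.5162 half-lives.
Fraction remaining = (1/2)^4.5162 ≈ 0.0437.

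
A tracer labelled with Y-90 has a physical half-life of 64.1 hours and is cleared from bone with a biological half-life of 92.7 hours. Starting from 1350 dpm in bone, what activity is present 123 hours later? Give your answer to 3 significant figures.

1/t_eff = 1/t_phys + 1/t_biol = 1/64.1 + 1/92.7 = 0.026388 per hour.
t_eff = 64.1 × 92.7 / (64.1 + 92.7) ≈ 37.896 hours.
Remaining = 1350 × (1/2)^(123/37.896) = 1350 × (1/2)^3.2457 ≈ 142.32 dpm.

142 dpm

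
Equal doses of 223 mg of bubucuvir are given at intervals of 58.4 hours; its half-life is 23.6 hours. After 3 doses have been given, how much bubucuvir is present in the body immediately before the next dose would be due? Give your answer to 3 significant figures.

48.6 mg

The 3 doses were given 175.2, 116.8, 58.4 hours ago.
Total = 223·(1/2)^(175.2/23.6) + 223·(1/2)^(116.8/23.6) + 223·(1/2)^(58.4/23.6)
      = 1.2988 + 7.2187 + 40.122 ≈ 48.64 mg.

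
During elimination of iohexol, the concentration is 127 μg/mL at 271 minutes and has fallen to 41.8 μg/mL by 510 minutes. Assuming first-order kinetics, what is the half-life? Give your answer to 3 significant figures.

149 minutes

Over Δt = 510 − 271 = 239 minutes, the level fell by a factor of 127/41.8 ≈ 3.0383.
n = log₂(3.0383) ≈ 1.6033 half-lives, so t½ = 239/1.6033 ≈ 149.07 minutes.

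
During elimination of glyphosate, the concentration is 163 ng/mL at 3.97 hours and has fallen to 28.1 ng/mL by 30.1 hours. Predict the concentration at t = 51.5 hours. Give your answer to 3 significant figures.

6.66 ng/mL

Over Δt = 30.1 − 3.97 = 26.13 hours, the level fell by a factor of 163/28.1 ≈ 5.8007.
n = log₂(5.8007) ≈ 2.5362 half-lives, so t½ = 26.13/2.5362 ≈ 10.303 hours.
From t = 30.1 to t = 51.5: 28.1 × (1/2)^((51.5−30.1)/10.303) ≈ 6.6593 ng/mL.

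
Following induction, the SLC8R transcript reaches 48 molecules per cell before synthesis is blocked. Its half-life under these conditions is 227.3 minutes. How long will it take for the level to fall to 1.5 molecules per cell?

1136.5 minutes

1.5/48 = 1/32, so 5 half-lives have elapsed.
t = 5 × 227.3 = 1136.5 minutes.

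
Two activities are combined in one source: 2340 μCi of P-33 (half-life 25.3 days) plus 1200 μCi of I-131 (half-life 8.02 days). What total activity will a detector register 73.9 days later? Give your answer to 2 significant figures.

P-33: 2340 × (1/2)^(73.9/25.3) = 2340 × (1/2)^2.9209 ≈ 308.97 μCi.
I-131: 1200 × (1/2)^(73.9/8.02) = 1200 × (1/2)^9.2145 ≈ 2.02 μCi.
Total = 308.97 + 2.02 ≈ 310.99 μCi.

310 μCi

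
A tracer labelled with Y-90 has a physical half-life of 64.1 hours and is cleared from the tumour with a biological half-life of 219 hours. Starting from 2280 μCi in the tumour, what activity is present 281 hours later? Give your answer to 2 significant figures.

45 μCi

1/t_eff = 1/t_phys + 1/t_biol = 1/64.1 + 1/219 = 0.020167 per hour.
t_eff = 64.1 × 219 / (64.1 + 219) ≈ 49.586 hours.
Remaining = 2280 × (1/2)^(281/49.586) = 2280 × (1/2)^5.6669 ≈ 44.878 μCi.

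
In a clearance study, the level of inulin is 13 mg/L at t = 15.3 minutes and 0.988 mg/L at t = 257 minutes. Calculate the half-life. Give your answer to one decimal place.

Over Δt = 257 − 15.3 = 241.7 minutes, the level fell by a factor of 13/0.988 ≈ 13.158.
n = log₂(13.158) ≈ 3.7179 half-lives, so t½ = 241.7/3.7179 ≈ 65.011 minutes.

65.0 minutes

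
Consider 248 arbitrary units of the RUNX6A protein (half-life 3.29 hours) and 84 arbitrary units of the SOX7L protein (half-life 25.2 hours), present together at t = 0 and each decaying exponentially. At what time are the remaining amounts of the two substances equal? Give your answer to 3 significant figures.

5.91 hours

Set 248·(1/2)^(t/3.29) = 84·(1/2)^(t/25.2).
Taking log₂: log₂(248/84) = t·(1/3.29 − 1/25.2).
log₂(2.9524) = 1.5619; 1/3.29 − 1/25.2 = 0.26427.
t = 1.5619 / 0.26427 ≈ 5.9102 hours.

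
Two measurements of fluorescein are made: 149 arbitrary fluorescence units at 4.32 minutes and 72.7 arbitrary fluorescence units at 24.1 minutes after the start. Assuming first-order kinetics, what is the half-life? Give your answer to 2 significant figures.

Over Δt = 24.1 − 4.32 = 19.78 minutes, the level fell by a factor of 149/72.7 ≈ 2.0495.
n = log₂(2.0495) ≈ 1.0353 half-lives, so t½ = 19.78/1.0353 ≈ 19.106 minutes.

19 minutes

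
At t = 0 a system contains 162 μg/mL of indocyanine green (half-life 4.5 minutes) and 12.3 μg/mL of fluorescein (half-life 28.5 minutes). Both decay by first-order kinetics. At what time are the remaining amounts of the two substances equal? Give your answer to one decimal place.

19.9 minutes

Set 162·(1/2)^(t/4.5) = 12.3·(1/2)^(t/28.5).
Taking log₂: log₂(162/12.3) = t·(1/4.5 − 1/28.5).
log₂(13.171) = 3.7193; 1/4.5 − 1/28.5 = 0.18713.
t = 3.7193 / 0.18713 ≈ 19.875 minutes.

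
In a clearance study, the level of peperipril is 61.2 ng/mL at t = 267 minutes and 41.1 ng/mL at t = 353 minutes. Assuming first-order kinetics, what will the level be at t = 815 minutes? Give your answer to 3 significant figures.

4.84 ng/mL

Over Δt = 353 − 267 = 86 minutes, the level fell by a factor of 61.2/41.1 ≈ 1.4891.
n = log₂(1.4891) ≈ 0.57439 half-lives, so t½ = 86/0.57439 ≈ 149.72 minutes.
From t = 353 to t = 815: 41.1 × (1/2)^((815−353)/149.72) ≈ 4.8412 ng/mL.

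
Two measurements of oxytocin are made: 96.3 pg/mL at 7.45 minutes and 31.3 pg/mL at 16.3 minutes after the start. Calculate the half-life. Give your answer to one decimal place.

5.5 minutes

Over Δt = 16.3 − 7.45 = 8.85 minutes, the level fell by a factor of 96.3/31.3 ≈ 3.0767.
n = log₂(3.0767) ≈ 1.6214 half-lives, so t½ = 8.85/1.6214 ≈ 5.4583 minutes.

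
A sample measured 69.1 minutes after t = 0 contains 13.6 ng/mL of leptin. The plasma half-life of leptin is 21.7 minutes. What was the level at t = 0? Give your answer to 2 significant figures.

120 ng/mL

Number of half-lives elapsed: n = 69.1/21.7 ≈ 3.1843.
A₀ = A × 2^n = 13.6 × 2^3.1843 = 13.6 × 9.0903 ≈ 123.63 ng/mL.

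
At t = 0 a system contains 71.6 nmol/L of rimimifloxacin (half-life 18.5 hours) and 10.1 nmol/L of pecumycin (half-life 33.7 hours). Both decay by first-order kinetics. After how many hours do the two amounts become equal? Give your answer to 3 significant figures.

Set 71.6·(1/2)^(t/18.5) = 10.1·(1/2)^(t/33.7).
Taking log₂: log₂(71.6/10.1) = t·(1/18.5 − 1/33.7).
log₂(7.0891) = 2.8256; 1/18.5 − 1/33.7 = 0.02438.
t = 2.8256 / 0.02438 ≈ 115.9 hours.

116 hours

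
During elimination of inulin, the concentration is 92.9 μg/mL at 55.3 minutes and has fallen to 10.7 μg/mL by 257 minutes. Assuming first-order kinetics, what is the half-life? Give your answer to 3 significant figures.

64.7 minutes

Over Δt = 257 − 55.3 = 201.7 minutes, the level fell by a factor of 92.9/10.7 ≈ 8.6822.
n = log₂(8.6822) ≈ 3.1181 half-lives, so t½ = 201.7/3.1181 ≈ 64.687 minutes.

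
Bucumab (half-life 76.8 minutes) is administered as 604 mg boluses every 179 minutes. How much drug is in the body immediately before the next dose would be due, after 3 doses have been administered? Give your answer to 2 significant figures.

150 mg

The 3 doses were given 537, 358, 179 minutes ago.
Total = 604·(1/2)^(537/76.8) + 604·(1/2)^(358/76.8) + 604·(1/2)^(179/76.8)
      = 4.7444 + 23.867 + 120.07 ≈ 148.68 mg.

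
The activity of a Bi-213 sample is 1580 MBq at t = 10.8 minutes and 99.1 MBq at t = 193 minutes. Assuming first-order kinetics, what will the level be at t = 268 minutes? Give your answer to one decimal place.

Over Δt = 193 − 10.8 = 182.2 minutes, the level fell by a factor of 1580/99.1 ≈ 15.943.
n = log₂(15.943) ≈ 3.9949 half-lives, so t½ = 182.2/3.9949 ≈ 45.608 minutes.
From t = 193 to t = 268: 99.1 × (1/2)^((268−193)/45.608) ≈ 31.699 MBq.

31.7 MBq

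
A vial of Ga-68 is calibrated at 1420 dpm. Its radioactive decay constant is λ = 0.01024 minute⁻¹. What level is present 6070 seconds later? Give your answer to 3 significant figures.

t½ = ln 2 / λ = 0.69315 / 0.01024 ≈ 67.69 minutes.
Convert the elapsed time: 6070 seconds = 101.167 minutes.
Number of half-lives: n = 101.167/67.69 ≈ 1.4946.
Remaining = 1420 × (1/2)^1.4946 = 1420 × 0.35489 ≈ 503.94 dpm.

504 dpm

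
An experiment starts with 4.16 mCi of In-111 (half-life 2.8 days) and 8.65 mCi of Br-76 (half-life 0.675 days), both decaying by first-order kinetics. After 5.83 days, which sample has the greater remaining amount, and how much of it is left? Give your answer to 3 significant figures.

In-111: 4.16 × (1/2)^2.0821 ≈ 0.98244 mCi.
Br-76: 8.65 × (1/2)^8.637 ≈ 0.021727 mCi.
In-111 has more remaining, at ≈ 0.98244 mCi.

In-111, 0.982 mCi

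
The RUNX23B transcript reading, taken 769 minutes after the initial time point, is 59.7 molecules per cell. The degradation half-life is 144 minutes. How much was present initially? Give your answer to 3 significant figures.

Number of half-lives elapsed: n = 769/144 ≈ 5.3403.
A₀ = A × 2^n = 59.7 × 2^5.3403 = 59.7 × 40.512 ≈ 2418.6 molecules per cell.

2420 molecules per cell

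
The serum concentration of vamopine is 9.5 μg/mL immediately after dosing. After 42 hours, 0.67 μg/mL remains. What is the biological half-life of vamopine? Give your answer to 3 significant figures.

11.0 hours

A/A₀ = 0.67/9.5 ≈ 0.070526.
n = log₂(14.179) ≈ 3.8257 half-lives elapsed in 42 hours.
t½ = 42/3.8257 ≈ 10.978 hours.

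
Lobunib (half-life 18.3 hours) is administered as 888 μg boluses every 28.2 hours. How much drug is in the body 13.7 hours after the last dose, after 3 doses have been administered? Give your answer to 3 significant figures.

773 μg

The 3 doses were given 70.1, 41.9, 13.7 hours ago.
Total = 888·(1/2)^(70.1/18.3) + 888·(1/2)^(41.9/18.3) + 888·(1/2)^(13.7/18.3)
      = 62.415 + 181.62 + 528.51 ≈ 772.55 μg.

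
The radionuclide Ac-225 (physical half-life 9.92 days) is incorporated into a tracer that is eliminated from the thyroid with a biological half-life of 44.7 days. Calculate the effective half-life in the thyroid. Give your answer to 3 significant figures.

8.12 days

1/t_eff = 1/t_phys + 1/t_biol = 1/9.92 + 1/44.7 = 0.12318 per day.
t_eff = 9.92 × 44.7 / (9.92 + 44.7) ≈ 8.1183 days.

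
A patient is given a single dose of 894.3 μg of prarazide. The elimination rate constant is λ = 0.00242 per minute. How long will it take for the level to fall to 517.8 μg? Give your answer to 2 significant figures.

t½ = ln 2 / λ = 0.69315 / 0.00242 ≈ 286.42 minutes.
Fraction remaining = 517.8/894.3 ≈ 0.579.
n = log₂(894.3/517.8) = ln(1.7271)/ln 2 ≈ 0.78836 half-lives.
t = n × t½ = 0.78836 × 286.42 ≈ 225.81 minutes.

230 minutes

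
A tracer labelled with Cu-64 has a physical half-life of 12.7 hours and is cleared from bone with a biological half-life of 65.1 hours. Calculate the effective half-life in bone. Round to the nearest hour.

1/t_eff = 1/t_phys + 1/t_biol = 1/12.7 + 1/65.1 = 0.094101 per hour.
t_eff = 12.7 × 65.1 / (12.7 + 65.1) ≈ 10.627 hours.

11 hours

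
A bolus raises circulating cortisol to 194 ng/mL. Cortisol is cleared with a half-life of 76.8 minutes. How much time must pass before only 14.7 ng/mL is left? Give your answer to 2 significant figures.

Fraction remaining = 14.7/194 ≈ 0.075773.
n = log₂(194/14.7) = ln(13.197)/ln 2 ≈ 3.7222 half-lives.
t = n × t½ = 3.7222 × 76.8 ≈ 285.86 minutes.

290 minutes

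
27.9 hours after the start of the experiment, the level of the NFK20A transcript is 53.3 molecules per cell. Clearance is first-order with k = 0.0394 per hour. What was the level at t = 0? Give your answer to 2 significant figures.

160 molecules per cell

t½ = ln 2 / k = 0.69315 / 0.0394 ≈ 17.593 hours.
Number of half-lives elapsed: n = 27.9/17.593 ≈ 1.5859.
A₀ = A × 2^n = 53.3 × 2^1.5859 = 53.3 × 3.0019 ≈ 160 molecules per cell.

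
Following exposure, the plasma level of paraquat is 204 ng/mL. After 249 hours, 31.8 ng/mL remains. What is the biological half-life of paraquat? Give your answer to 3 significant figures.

92.9 hours

A/A₀ = 31.8/204 ≈ 0.15588.
n = log₂(6.4151) ≈ 2.6815 half-lives elapsed in 249 hours.
t½ = 249/2.6815 ≈ 92.859 hours.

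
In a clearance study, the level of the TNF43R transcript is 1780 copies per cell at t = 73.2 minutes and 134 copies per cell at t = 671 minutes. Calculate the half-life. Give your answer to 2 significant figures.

160 minutes

Over Δt = 671 − 73.2 = 597.8 minutes, the level fell by a factor of 1780/134 ≈ 13.284.
n = log₂(13.284) ≈ 3.7316 half-lives, so t½ = 597.8/3.7316 ≈ 160.2 minutes.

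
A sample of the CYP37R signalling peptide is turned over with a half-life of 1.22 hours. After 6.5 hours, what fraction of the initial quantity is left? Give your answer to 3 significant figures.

0.0249

n = 6.5/1.22 ≈ 5.3279 half-lives.
Fraction remaining = (1/2)^5.3279 ≈ 0.024897.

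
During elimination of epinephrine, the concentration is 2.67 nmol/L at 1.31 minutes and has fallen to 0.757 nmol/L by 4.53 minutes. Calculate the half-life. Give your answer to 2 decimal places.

1.77 minutes

Over Δt = 4.53 − 1.31 = 3.22 minutes, the level fell by a factor of 2.67/0.757 ≈ 3.5271.
n = log₂(3.5271) ≈ 1.8185 half-lives, so t½ = 3.22/1.8185 ≈ 1.7707 minutes.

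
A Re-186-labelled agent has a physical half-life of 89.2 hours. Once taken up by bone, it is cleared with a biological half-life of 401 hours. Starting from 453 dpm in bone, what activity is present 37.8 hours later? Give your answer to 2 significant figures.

1/t_eff = 1/t_phys + 1/t_biol = 1/89.2 + 1/401 = 0.013705 per hour.
t_eff = 89.2 × 401 / (89.2 + 401) ≈ 72.969 hours.
Remaining = 453 × (1/2)^(37.8/72.969) = 453 × (1/2)^0.51803 ≈ 316.34 dpm.

320 dpm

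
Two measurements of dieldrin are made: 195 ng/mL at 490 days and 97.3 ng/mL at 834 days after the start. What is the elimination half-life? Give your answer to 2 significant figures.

340 days

Over Δt = 834 − 490 = 344 days, the level fell by a factor of 195/97.3 ≈ 2.0041.
n = log₂(2.0041) ≈ 1.003 half-lives, so t½ = 344/1.003 ≈ 342.98 days.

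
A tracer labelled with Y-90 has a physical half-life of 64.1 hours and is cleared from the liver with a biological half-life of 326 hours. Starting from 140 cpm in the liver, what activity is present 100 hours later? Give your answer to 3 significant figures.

1/t_eff = 1/t_phys + 1/t_biol = 1/64.1 + 1/326 = 0.018668 per hour.
t_eff = 64.1 × 326 / (64.1 + 326) ≈ 53.567 hours.
Remaining = 140 × (1/2)^(100/53.567) = 140 × (1/2)^1.8668 ≈ 38.385 cpm.

38.4 cpm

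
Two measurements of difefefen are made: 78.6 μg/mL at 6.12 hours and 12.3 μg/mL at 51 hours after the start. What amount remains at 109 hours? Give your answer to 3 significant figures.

Over Δt = 51 − 6.12 = 44.88 hours, the level fell by a factor of 78.6/12.3 ≈ 6.3902.
n = log₂(6.3902) ≈ 2.6759 half-lives, so t½ = 44.88/2.6759 ≈ 16.772 hours.
From t = 51 to t = 109: 12.3 × (1/2)^((109−51)/16.772) ≈ 1.1192 μg/mL.

1.12 μg/mL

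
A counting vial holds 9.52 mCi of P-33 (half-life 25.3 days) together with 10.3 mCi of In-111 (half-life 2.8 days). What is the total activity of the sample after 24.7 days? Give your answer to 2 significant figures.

4.9 mCi

P-33: 9.52 × (1/2)^(24.7/25.3) = 9.52 × (1/2)^0.97628 ≈ 4.8389 mCi.
In-111: 10.3 × (1/2)^(24.7/2.8) = 10.3 × (1/2)^8.8214 ≈ 0.022768 mCi.
Total = 4.8389 + 0.022768 ≈ 4.8617 mCi.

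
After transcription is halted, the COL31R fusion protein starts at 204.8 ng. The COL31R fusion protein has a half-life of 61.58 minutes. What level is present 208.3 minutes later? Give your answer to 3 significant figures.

19.6 ng

Number of half-lives: n = 208.3/61.58 ≈ 3.3826.
Remaining = 204.8 × (1/2)^3.3826 = 204.8 × 0.095882 ≈ 19.637 ng.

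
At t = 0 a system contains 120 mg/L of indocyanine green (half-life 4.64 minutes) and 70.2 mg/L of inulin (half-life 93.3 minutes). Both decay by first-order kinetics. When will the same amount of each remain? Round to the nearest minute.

Set 120·(1/2)^(t/4.64) = 70.2·(1/2)^(t/93.3).
Taking log₂: log₂(120/70.2) = t·(1/4.64 − 1/93.3).
log₂(1.7094) = 0.77349; 1/4.64 − 1/93.3 = 0.2048.
t = 0.77349 / 0.2048 ≈ 3.7768 minutes.

4 minutes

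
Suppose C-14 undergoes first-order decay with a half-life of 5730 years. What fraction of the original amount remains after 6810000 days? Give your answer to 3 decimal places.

0.105

6810000 days = 18657.5 years.
n = 18657.5/5730 ≈ 3.2561 half-lives.
Fraction remaining = (1/2)^3.2561 ≈ 0.10467.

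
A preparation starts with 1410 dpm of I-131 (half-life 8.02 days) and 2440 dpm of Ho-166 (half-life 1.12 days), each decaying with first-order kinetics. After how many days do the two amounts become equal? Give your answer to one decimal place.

1.0 days

Set 1410·(1/2)^(t/8.02) = 2440·(1/2)^(t/1.12).
Taking log₂: log₂(1410/2440) = t·(1/8.02 − 1/1.12).
log₂(0.57787) = -0.79119; 1/8.02 − 1/1.12 = -0.76817.
t = -0.79119 / -0.76817 ≈ 1.03 days.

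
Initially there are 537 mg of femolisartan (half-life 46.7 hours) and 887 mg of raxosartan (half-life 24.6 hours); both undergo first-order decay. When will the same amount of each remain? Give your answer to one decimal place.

Set 537·(1/2)^(t/46.7) = 887·(1/2)^(t/24.6).
Taking log₂: log₂(537/887) = t·(1/46.7 − 1/24.6).
log₂(0.60541) = -0.72401; 1/46.7 − 1/24.6 = -0.019237.
t = -0.72401 / -0.019237 ≈ 37.636 hours.

37.6 hours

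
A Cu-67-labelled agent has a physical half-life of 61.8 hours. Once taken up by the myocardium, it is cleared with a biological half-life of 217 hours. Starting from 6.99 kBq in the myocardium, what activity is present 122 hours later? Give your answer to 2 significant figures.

1.2 kBq

1/t_eff = 1/t_phys + 1/t_biol = 1/61.8 + 1/217 = 0.02079 per hour.
t_eff = 61.8 × 217 / (61.8 + 217) ≈ 48.101 hours.
Remaining = 6.99 × (1/2)^(122/48.101) = 6.99 × (1/2)^2.5363 ≈ 1.2049 kBq.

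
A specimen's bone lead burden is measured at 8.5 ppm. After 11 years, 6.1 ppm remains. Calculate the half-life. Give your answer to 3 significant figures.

A/A₀ = 6.1/8.5 ≈ 0.71765.
n = log₂(1.3934) ≈ 0.47865 half-lives elapsed in 11 years.
t½ = 11/0.47865 ≈ 22.981 years.

23.0 years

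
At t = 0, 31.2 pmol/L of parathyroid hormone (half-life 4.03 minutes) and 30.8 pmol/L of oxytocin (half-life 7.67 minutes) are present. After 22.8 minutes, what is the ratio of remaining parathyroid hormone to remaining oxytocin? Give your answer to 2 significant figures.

0.16

parathyroid hormone: 31.2 × (1/2)^(22.8/4.03) = 31.2 × (1/2)^5.6576 ≈ 0.6181 pmol/L.
oxytocin: 30.8 × (1/2)^(22.8/7.67) = 30.8 × (1/2)^2.9726 ≈ 3.9238 pmol/L.
Ratio ≈ 0.6181 / 3.9238 ≈ 0.15753.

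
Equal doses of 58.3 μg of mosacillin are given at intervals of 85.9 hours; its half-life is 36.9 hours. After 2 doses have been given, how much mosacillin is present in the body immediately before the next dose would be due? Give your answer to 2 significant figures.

The 2 doses were given 171.8, 85.9 hours ago.
Total = 58.3·(1/2)^(171.8/36.9) + 58.3·(1/2)^(85.9/36.9)
      = 2.3127 + 11.612 ≈ 13.924 μg.

14 μg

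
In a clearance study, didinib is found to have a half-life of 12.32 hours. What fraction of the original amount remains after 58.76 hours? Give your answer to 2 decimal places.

0.04

n = 58.76/12.32 ≈ 4.7695 half-lives.
Fraction remaining = (1/2)^4.7695 ≈ 0.036664.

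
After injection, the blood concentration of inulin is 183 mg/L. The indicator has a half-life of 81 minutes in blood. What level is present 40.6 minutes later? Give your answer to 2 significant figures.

130 mg/L

Number of half-lives: n = 40.6/81 ≈ 0.50123.
Remaining = 183 × (1/2)^0.50123 = 183 × 0.7065 ≈ 129.29 mg/L.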